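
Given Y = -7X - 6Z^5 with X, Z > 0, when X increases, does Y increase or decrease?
Y decreases

Taking the partial derivative:
∂Y/∂X = -7

∂Y/∂X = -7 < 0 (assuming positive values)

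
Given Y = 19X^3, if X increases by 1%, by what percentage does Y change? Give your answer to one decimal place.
3.0%

For Y = 19X^3:
If X → X(1 + 0.01)
Then Y → Y · (1 + 0.01)^3
     ≈ Y · 1.0303

Percentage change = ((1 + 0.01)^3 − 1) × 100% ≈ 3.0%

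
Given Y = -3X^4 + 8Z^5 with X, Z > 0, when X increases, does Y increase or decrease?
Y decreases

Taking the partial derivative:
∂Y/∂X = -12X^3

∂Y/∂X = -12X^3 < 0 (assuming positive values)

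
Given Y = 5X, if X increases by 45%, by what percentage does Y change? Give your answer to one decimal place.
45.0%

For Y = 5X:
If X → X(1 + 0.45)
Then Y → Y · (1 + 0.45)^1
     = Y · 1.4500

Percentage change = ((1 + 0.45)^1 − 1) × 100% = 45.0%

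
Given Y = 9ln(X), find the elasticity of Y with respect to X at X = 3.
Elasticity = 1/ln(3) ≈ 0.9102

Elasticity = (dY/dX) · (X/Y)

dY/dX = 9/X
At X = 3: dY/dX = 3, Y = 9·ln(3)

Elasticity = 3 · (3 / (9·ln(3))) = 1/ln(3) ≈ 0.9102

Interpretation: for a small percentage change in X, the percentage change in Y is approximately 0.91 times as large.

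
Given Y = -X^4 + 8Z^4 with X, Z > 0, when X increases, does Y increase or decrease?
Y decreases

Taking the partial derivative:
∂Y/∂X = -4X^3

∂Y/∂X = -4X^3 < 0 (assuming positive values)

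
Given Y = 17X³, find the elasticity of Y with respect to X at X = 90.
Elasticity = 3

Elasticity = (dY/dX) · (X/Y)

dY/dX = 51·X²
At X = 90: dY/dX = 413100, Y = 12393000

Elasticity = 413100 · (90 / 12393000) = 3

Interpretation: for a small percentage change in X, the percentage change in Y is approximately 3.00 times as large.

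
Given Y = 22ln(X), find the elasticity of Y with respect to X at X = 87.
Elasticity = 1/ln(87) ≈ 0.2239

Elasticity = (dY/dX) · (X/Y)

dY/dX = 22/X
At X = 87: dY/dX = 22/87, Y = 22·ln(87)

Elasticity = (22/87) · (87 / (22·ln(87))) = 1/ln(87) ≈ 0.2239

Interpretation: for a small percentage change in X, the percentage change in Y is approximately 0.22 times as large.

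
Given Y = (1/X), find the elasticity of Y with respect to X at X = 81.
Elasticity = -1

Elasticity = (dY/dX) · (X/Y)

dY/dX = -1/X²
At X = 81: dY/dX = -1/6561, Y = 1/81

Elasticity = (-1/6561) · (81 / (1/81)) = -1

Interpretation: for a small percentage change in X, the percentage change in Y is approximately -1.00 times as large.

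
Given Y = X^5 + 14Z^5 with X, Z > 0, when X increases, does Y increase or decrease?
Y increases

Taking the partial derivative:
∂Y/∂X = 5X^4

∂Y/∂X = 5X^4 > 0 (assuming positive values)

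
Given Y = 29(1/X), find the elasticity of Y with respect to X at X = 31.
Elasticity = -1

Elasticity = (dY/dX) · (X/Y)

dY/dX = -29/X²
At X = 31: dY/dX = -29/961, Y = 29/31

Elasticity = (-29/961) · (31 / (29/31)) = -1

Interpretation: for a small percentage change in X, the percentage change in Y is approximately -1.00 times as large.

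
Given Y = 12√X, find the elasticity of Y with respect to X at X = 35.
Elasticity = 1/2

Elasticity = (dY/dX) · (X/Y)

dY/dX = 6/√X
At X = 35: dY/dX = 6·√35/35, Y = 12·√35

Elasticity = (6·√35/35) · (35 / (12·√35)) = 1/2

Interpretation: for a small percentage change in X, the percentage change in Y is approximately 0.50 times as large.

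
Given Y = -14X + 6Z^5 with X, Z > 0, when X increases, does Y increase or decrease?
Y decreases

Taking the partial derivative:
∂Y/∂X = -14

∂Y/∂X = -14 < 0 (assuming positive values)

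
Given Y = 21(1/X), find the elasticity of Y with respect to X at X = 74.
Elasticity = -1

Elasticity = (dY/dX) · (X/Y)

dY/dX = -21/X²
At X = 74: dY/dX = -21/5476, Y = 21/74

Elasticity = (-21/5476) · (74 / (21/74)) = -1

Interpretation: for a small percentage change in X, the percentage change in Y is approximately -1.00 times as large.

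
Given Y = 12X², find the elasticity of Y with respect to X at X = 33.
Elasticity = 2

Elasticity = (dY/dX) · (X/Y)

dY/dX = 24·X
At X = 33: dY/dX = 792, Y = 13068

Elasticity = 792 · (33 / 13068) = 2

Interpretation: for a small percentage change in X, the percentage change in Y is approximately 2.00 times as large.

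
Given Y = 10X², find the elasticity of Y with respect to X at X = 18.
Elasticity = 2

Elasticity = (dY/dX) · (X/Y)

dY/dX = 20·X
At X = 18: dY/dX = 360, Y = 3240

Elasticity = 360 · (18 / 3240) = 2

Interpretation: for a small percentage change in X, the percentage change in Y is approximately 2.00 times as large.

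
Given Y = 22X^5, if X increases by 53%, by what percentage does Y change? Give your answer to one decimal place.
738.4%

For Y = 22X^5:
If X → X(1 + 0.53)
Then Y → Y · (1 + 0.53)^5
     ≈ Y · 8.3841

Percentage change = ((1 + 0.53)^5 − 1) × 100% ≈ 738.4%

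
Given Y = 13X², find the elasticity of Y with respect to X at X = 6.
Elasticity = 2

Elasticity = (dY/dX) · (X/Y)

dY/dX = 26·X
At X = 6: dY/dX = 156, Y = 468

Elasticity = 156 · (6 / 468) = 2

Interpretation: for a small percentage change in X, the percentage change in Y is approximately 2.00 times as large.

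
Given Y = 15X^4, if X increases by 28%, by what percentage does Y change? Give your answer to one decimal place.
168.4%

For Y = 15X^4:
If X → X(1 + 0.28)
Then Y → Y · (1 + 0.28)^4
     ≈ Y · 2.6844

Percentage change = ((1 + 0.28)^4 − 1) × 100% ≈ 168.4%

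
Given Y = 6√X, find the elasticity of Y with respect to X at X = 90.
Elasticity = 1/2

Elasticity = (dY/dX) · (X/Y)

dY/dX = 3/√X
At X = 90: dY/dX = √10/10, Y = 18·√10

Elasticity = (√10/10) · (90 / (18·√10)) = 1/2

Interpretation: for a small percentage change in X, the percentage change in Y is approximately 0.50 times as large.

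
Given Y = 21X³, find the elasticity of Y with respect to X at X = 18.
Elasticity = 3

Elasticity = (dY/dX) · (X/Y)

dY/dX = 63·X²
At X = 18: dY/dX = 20412, Y = 122472

Elasticity = 20412 · (18 / 122472) = 3

Interpretation: for a small percentage change in X, the percentage change in Y is approximately 3.00 times as large.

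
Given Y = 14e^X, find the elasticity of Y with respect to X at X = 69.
Elasticity = 69

Elasticity = (dY/dX) · (X/Y)

dY/dX = 14·e^X
At X = 69: dY/dX = 14·e^69, Y = 14·e^69

Elasticity = (14·e^69) · (69 / (14·e^69)) = 69

Interpretation: for a small percentage change in X, the percentage change in Y is approximately 69.00 times as large.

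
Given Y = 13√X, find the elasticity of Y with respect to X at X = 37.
Elasticity = 1/2

Elasticity = (dY/dX) · (X/Y)

dY/dX = 13/(2·√X)
At X = 37: dY/dX = 13·√37/74, Y = 13·√37

Elasticity = (13·√37/74) · (37 / (13·√37)) = 1/2

Interpretation: for a small percentage change in X, the percentage change in Y is approximately 0.50 times as large.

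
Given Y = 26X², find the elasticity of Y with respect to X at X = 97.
Elasticity = 2

Elasticity = (dY/dX) · (X/Y)

dY/dX = 52·X
At X = 97: dY/dX = 5044, Y = 244634

Elasticity = 5044 · (97 / 244634) = 2

Interpretation: for a small percentage change in X, the percentage change in Y is approximately 2.00 times as large.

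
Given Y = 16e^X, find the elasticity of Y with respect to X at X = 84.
Elasticity = 84

Elasticity = (dY/dX) · (X/Y)

dY/dX = 16·e^X
At X = 84: dY/dX = 16·e^84, Y = 16·e^84

Elasticity = (16·e^84) · (84 / (16·e^84)) = 84

Interpretation: for a small percentage change in X, the percentage change in Y is approximately 84.00 times as large.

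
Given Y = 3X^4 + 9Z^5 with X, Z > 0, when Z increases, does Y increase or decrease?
Y increases

Taking the partial derivative:
∂Y/∂Z = 45Z^4

∂Y/∂Z = 45Z^4 > 0 (assuming positive values)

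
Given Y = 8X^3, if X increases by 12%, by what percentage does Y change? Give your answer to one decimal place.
40.5%

For Y = 8X^3:
If X → X(1 + 0.12)
Then Y → Y · (1 + 0.12)^3
     ≈ Y · 1.4049

Percentage change = ((1 + 0.12)^3 − 1) × 100% ≈ 40.5%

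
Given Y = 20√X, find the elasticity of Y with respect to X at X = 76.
Elasticity = 1/2

Elasticity = (dY/dX) · (X/Y)

dY/dX = 10/√X
At X = 76: dY/dX = 5·√19/19, Y = 40·√19

Elasticity = (5·√19/19) · (76 / (40·√19)) = 1/2

Interpretation: for a small percentage change in X, the percentage change in Y is approximately 0.50 times as large.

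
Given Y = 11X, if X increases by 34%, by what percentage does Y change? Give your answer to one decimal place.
34.0%

For Y = 11X:
If X → X(1 + 0.34)
Then Y → Y · (1 + 0.34)^1
     = Y · 1.3400

Percentage change = ((1 + 0.34)^1 − 1) × 100% = 34.0%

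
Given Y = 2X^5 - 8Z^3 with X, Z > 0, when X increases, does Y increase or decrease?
Y increases

Taking the partial derivative:
∂Y/∂X = 10X^4

∂Y/∂X = 10X^4 > 0 (assuming positive values)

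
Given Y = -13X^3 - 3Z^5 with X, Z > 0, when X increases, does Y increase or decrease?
Y decreases

Taking the partial derivative:
∂Y/∂X = -39X^2

∂Y/∂X = -39X^2 < 0 (assuming positive values)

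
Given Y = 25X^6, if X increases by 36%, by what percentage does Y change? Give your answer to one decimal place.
532.8%

For Y = 25X^6:
If X → X(1 + 0.36)
Then Y → Y · (1 + 0.36)^6
     ≈ Y · 6.3275

Percentage change = ((1 + 0.36)^6 − 1) × 100% ≈ 532.8%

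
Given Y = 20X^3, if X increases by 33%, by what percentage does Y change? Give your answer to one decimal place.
135.3%

For Y = 20X^3:
If X → X(1 + 0.33)
Then Y → Y · (1 + 0.33)^3
     ≈ Y · 2.3526

Percentage change = ((1 + 0.33)^3 − 1) × 100% ≈ 135.3%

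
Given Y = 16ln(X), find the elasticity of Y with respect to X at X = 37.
Elasticity = 1/ln(37) ≈ 0.2769

Elasticity = (dY/dX) · (X/Y)

dY/dX = 16/X
At X = 37: dY/dX = 16/37, Y = 16·ln(37)

Elasticity = (16/37) · (37 / (16·ln(37))) = 1/ln(37) ≈ 0.2769

Interpretation: for a small percentage change in X, the percentage change in Y is approximately 0.28 times as large.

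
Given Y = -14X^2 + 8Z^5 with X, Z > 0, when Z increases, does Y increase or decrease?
Y increases

Taking the partial derivative:
∂Y/∂Z = 40Z^4

∂Y/∂Z = 40Z^4 > 0 (assuming positive values)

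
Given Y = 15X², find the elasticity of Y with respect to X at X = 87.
Elasticity = 2

Elasticity = (dY/dX) · (X/Y)

dY/dX = 30·X
At X = 87: dY/dX = 2610, Y = 113535

Elasticity = 2610 · (87 / 113535) = 2

Interpretation: for a small percentage change in X, the percentage change in Y is approximately 2.00 times as large.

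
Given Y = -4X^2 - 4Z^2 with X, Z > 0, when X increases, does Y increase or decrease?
Y decreases

Taking the partial derivative:
∂Y/∂X = -8X

∂Y/∂X = -8X < 0 (assuming positive values)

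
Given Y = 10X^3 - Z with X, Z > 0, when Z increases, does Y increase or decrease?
Y decreases

Taking the partial derivative:
∂Y/∂Z = -1

∂Y/∂Z = -1 < 0 (assuming positive values)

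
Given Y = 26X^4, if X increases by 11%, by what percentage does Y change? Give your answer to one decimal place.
51.8%

For Y = 26X^4:
If X → X(1 + 0.11)
Then Y → Y · (1 + 0.11)^4
     ≈ Y · 1.5181

Percentage change = ((1 + 0.11)^4 − 1) × 100% ≈ 51.8%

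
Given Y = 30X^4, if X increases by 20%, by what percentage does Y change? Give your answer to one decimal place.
107.4%

For Y = 30X^4:
If X → X(1 + 0.2)
Then Y → Y · (1 + 0.2)^4
     = Y · 2.0736

Percentage change = ((1 + 0.2)^4 − 1) × 100% ≈ 107.4%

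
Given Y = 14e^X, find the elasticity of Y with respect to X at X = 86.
Elasticity = 86

Elasticity = (dY/dX) · (X/Y)

dY/dX = 14·e^X
At X = 86: dY/dX = 14·e^86, Y = 14·e^86

Elasticity = (14·e^86) · (86 / (14·e^86)) = 86

Interpretation: for a small percentage change in X, the percentage change in Y is approximately 86.00 times as large.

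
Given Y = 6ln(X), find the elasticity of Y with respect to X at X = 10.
Elasticity = 1/ln(10) ≈ 0.4343

Elasticity = (dY/dX) · (X/Y)

dY/dX = 6/X
At X = 10: dY/dX = 3/5, Y = 6·ln(10)

Elasticity = (3/5) · (10 / (6·ln(10))) = 1/ln(10) ≈ 0.4343

Interpretation: for a small percentage change in X, the percentage change in Y is approximately 0.43 times as large.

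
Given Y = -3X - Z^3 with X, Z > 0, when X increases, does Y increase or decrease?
Y decreases

Taking the partial derivative:
∂Y/∂X = -3

∂Y/∂X = -3 < 0 (assuming positive values)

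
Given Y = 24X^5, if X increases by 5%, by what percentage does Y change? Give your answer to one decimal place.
27.6%

For Y = 24X^5:
If X → X(1 + 0.05)
Then Y → Y · (1 + 0.05)^5
     ≈ Y · 1.2763

Percentage change = ((1 + 0.05)^5 − 1) × 100% ≈ 27.6%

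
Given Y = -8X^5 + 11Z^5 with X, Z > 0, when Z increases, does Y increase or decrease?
Y increases

Taking the partial derivative:
∂Y/∂Z = 55Z^4

∂Y/∂Z = 55Z^4 > 0 (assuming positive values)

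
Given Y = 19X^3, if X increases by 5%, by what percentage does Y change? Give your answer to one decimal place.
15.8%

For Y = 19X^3:
If X → X(1 + 0.05)
Then Y → Y · (1 + 0.05)^3
     ≈ Y · 1.1576

Percentage change = ((1 + 0.05)^3 − 1) × 100% ≈ 15.8%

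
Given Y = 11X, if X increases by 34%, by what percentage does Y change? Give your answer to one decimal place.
34.0%

For Y = 11X:
If X → X(1 + 0.34)
Then Y → Y · (1 + 0.34)^1
     = Y · 1.3400

Percentage change = ((1 + 0.34)^1 − 1) × 100% = 34.0%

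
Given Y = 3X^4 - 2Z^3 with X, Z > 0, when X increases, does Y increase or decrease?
Y increases

Taking the partial derivative:
∂Y/∂X = 12X^3

∂Y/∂X = 12X^3 > 0 (assuming positive values)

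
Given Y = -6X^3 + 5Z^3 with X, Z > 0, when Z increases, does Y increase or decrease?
Y increases

Taking the partial derivative:
∂Y/∂Z = 15Z^2

∂Y/∂Z = 15Z^2 > 0 (assuming positive values)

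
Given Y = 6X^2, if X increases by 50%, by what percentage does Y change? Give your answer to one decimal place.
125.0%

For Y = 6X^2:
If X → X(1 + 0.5)
Then Y → Y · (1 + 0.5)^2
     = Y · 2.2500

Percentage change = ((1 + 0.5)^2 − 1) × 100% = 125.0%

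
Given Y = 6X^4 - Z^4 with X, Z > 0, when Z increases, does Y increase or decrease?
Y decreases

Taking the partial derivative:
∂Y/∂Z = -4Z^3

∂Y/∂Z = -4Z^3 < 0 (assuming positive values)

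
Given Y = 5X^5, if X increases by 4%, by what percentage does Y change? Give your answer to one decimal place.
21.7%

For Y = 5X^5:
If X → X(1 + 0.04)
Then Y → Y · (1 + 0.04)^5
     ≈ Y · 1.2167

Percentage change = ((1 + 0.04)^5 − 1) × 100% ≈ 21.7%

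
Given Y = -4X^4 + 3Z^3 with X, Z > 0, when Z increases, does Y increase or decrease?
Y increases

Taking the partial derivative:
∂Y/∂Z = 9Z^2

∂Y/∂Z = 9Z^2 > 0 (assuming positive values)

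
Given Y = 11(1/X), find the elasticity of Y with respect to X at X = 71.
Elasticity = -1

Elasticity = (dY/dX) · (X/Y)

dY/dX = -11/X²
At X = 71: dY/dX = -11/5041, Y = 11/71

Elasticity = (-11/5041) · (71 / (11/71)) = -1

Interpretation: for a small percentage change in X, the percentage change in Y is approximately -1.00 times as large.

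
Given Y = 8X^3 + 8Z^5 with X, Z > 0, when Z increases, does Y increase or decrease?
Y increases

Taking the partial derivative:
∂Y/∂Z = 40Z^4

∂Y/∂Z = 40Z^4 > 0 (assuming positive values)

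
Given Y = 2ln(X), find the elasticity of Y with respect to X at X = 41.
Elasticity = 1/ln(41) ≈ 0.2693

Elasticity = (dY/dX) · (X/Y)

dY/dX = 2/X
At X = 41: dY/dX = 2/41, Y = 2·ln(41)

Elasticity = (2/41) · (41 / (2·ln(41))) = 1/ln(41) ≈ 0.2693

Interpretation: for a small percentage change in X, the percentage change in Y is approximately 0.27 times as large.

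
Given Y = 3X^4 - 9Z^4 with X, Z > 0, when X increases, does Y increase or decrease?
Y increases

Taking the partial derivative:
∂Y/∂X = 12X^3

∂Y/∂X = 12X^3 > 0 (assuming positive values)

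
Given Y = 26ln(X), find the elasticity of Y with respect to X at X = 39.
Elasticity = 1/ln(39) ≈ 0.2730

Elasticity = (dY/dX) · (X/Y)

dY/dX = 26/X
At X = 39: dY/dX = 2/3, Y = 26·ln(39)

Elasticity = (2/3) · (39 / (26·ln(39))) = 1/ln(39) ≈ 0.2730

Interpretation: for a small percentage change in X, the percentage change in Y is approximately 0.27 times as large.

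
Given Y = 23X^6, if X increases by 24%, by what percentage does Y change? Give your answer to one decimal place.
263.5%

For Y = 23X^6:
If X → X(1 + 0.24)
Then Y → Y · (1 + 0.24)^6
     ≈ Y · 3.6352

Percentage change = ((1 + 0.24)^6 − 1) × 100% ≈ 263.5%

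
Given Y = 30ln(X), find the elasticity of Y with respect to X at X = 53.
Elasticity = 1/ln(53) ≈ 0.2519

Elasticity = (dY/dX) · (X/Y)

dY/dX = 30/X
At X = 53: dY/dX = 30/53, Y = 30·ln(53)

Elasticity = (30/53) · (53 / (30·ln(53))) = 1/ln(53) ≈ 0.2519

Interpretation: for a small percentage change in X, the percentage change in Y is approximately 0.25 times as large.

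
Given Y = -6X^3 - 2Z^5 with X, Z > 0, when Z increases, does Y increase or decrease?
Y decreases

Taking the partial derivative:
∂Y/∂Z = -10Z^4

∂Y/∂Z = -10Z^4 < 0 (assuming positive values)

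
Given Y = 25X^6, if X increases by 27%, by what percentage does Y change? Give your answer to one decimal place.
319.6%

For Y = 25X^6:
If X → X(1 + 0.27)
Then Y → Y · (1 + 0.27)^6
     ≈ Y · 4.1959

Percentage change = ((1 + 0.27)^6 − 1) × 100% ≈ 319.6%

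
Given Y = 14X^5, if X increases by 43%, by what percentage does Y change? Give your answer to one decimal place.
498.0%

For Y = 14X^5:
If X → X(1 + 0.43)
Then Y → Y · (1 + 0.43)^5
     ≈ Y · 5.9797

Percentage change = ((1 + 0.43)^5 − 1) × 100% ≈ 498.0%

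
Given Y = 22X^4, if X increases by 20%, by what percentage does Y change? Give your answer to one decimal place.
107.4%

For Y = 22X^4:
If X → X(1 + 0.2)
Then Y → Y · (1 + 0.2)^4
     = Y · 2.0736

Percentage change = ((1 + 0.2)^4 − 1) × 100% ≈ 107.4%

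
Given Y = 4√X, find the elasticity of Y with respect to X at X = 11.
Elasticity = 1/2

Elasticity = (dY/dX) · (X/Y)

dY/dX = 2/√X
At X = 11: dY/dX = 2·√11/11, Y = 4·√11

Elasticity = (2·√11/11) · (11 / (4·√11)) = 1/2

Interpretation: for a small percentage change in X, the percentage change in Y is approximately 0.50 times as large.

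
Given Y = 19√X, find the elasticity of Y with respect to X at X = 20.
Elasticity = 1/2

Elasticity = (dY/dX) · (X/Y)

dY/dX = 19/(2·√X)
At X = 20: dY/dX = 19·√5/20, Y = 38·√5

Elasticity = (19·√5/20) · (20 / (38·√5)) = 1/2

Interpretation: for a small percentage change in X, the percentage change in Y is approximately 0.50 times as large.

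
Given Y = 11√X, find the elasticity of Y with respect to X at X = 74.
Elasticity = 1/2

Elasticity = (dY/dX) · (X/Y)

dY/dX = 11/(2·√X)
At X = 74: dY/dX = 11·√74/148, Y = 11·√74

Elasticity = (11·√74/148) · (74 / (11·√74)) = 1/2

Interpretation: for a small percentage change in X, the percentage change in Y is approximately 0.50 times as large.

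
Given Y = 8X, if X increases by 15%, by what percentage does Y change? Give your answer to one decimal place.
15.0%

For Y = 8X:
If X → X(1 + 0.15)
Then Y → Y · (1 + 0.15)^1
     = Y · 1.1500

Percentage change = ((1 + 0.15)^1 − 1) × 100% = 15.0%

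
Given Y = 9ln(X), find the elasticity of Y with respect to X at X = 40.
Elasticity = 1/ln(40) ≈ 0.2711

Elasticity = (dY/dX) · (X/Y)

dY/dX = 9/X
At X = 40: dY/dX = 9/40, Y = 9·ln(40)

Elasticity = (9/40) · (40 / (9·ln(40))) = 1/ln(40) ≈ 0.2711

Interpretation: for a small percentage change in X, the percentage change in Y is approximately 0.27 times as large.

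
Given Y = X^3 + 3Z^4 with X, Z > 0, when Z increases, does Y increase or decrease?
Y increases

Taking the partial derivative:
∂Y/∂Z = 12Z^3

∂Y/∂Z = 12Z^3 > 0 (assuming positive values)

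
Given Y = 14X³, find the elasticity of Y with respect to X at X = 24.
Elasticity = 3

Elasticity = (dY/dX) · (X/Y)

dY/dX = 42·X²
At X = 24: dY/dX = 24192, Y = 193536

Elasticity = 24192 · (24 / 193536) = 3

Interpretation: for a small percentage change in X, the percentage change in Y is approximately 3.00 times as large.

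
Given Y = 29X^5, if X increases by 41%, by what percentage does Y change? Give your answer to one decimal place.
457.3%

For Y = 29X^5:
If X → X(1 + 0.41)
Then Y → Y · (1 + 0.41)^5
     ≈ Y · 5.5731

Percentage change = ((1 + 0.41)^5 − 1) × 100% ≈ 457.3%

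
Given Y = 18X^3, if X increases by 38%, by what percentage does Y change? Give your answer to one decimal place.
162.8%

For Y = 18X^3:
If X → X(1 + 0.38)
Then Y → Y · (1 + 0.38)^3
     ≈ Y · 2.6281

Percentage change = ((1 + 0.38)^3 − 1) × 100% ≈ 162.8%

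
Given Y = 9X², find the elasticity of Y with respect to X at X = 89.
Elasticity = 2

Elasticity = (dY/dX) · (X/Y)

dY/dX = 18·X
At X = 89: dY/dX = 1602, Y = 71289

Elasticity = 1602 · (89 / 71289) = 2

Interpretation: for a small percentage change in X, the percentage change in Y is approximately 2.00 times as large.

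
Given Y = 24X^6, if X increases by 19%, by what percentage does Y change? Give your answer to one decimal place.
184.0%

For Y = 24X^6:
If X → X(1 + 0.19)
Then Y → Y · (1 + 0.19)^6
     ≈ Y · 2.8398

Percentage change = ((1 + 0.19)^6 − 1) × 100% ≈ 184.0%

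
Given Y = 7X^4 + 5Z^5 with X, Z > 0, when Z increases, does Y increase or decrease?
Y increases

Taking the partial derivative:
∂Y/∂Z = 25Z^4

∂Y/∂Z = 25Z^4 > 0 (assuming positive values)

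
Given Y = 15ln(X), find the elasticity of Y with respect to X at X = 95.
Elasticity = 1/ln(95) ≈ 0.2196

Elasticity = (dY/dX) · (X/Y)

dY/dX = 15/X
At X = 95: dY/dX = 3/19, Y = 15·ln(95)

Elasticity = (3/19) · (95 / (15·ln(95))) = 1/ln(95) ≈ 0.2196

Interpretation: for a small percentage change in X, the percentage change in Y is approximately 0.22 times as large.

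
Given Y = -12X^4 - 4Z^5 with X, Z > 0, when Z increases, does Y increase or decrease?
Y decreases

Taking the partial derivative:
∂Y/∂Z = -20Z^4

∂Y/∂Z = -20Z^4 < 0 (assuming positive values)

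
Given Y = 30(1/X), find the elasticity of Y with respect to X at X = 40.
Elasticity = -1

Elasticity = (dY/dX) · (X/Y)

dY/dX = -30/X²
At X = 40: dY/dX = -3/160, Y = 3/4

Elasticity = (-3/160) · (40 / (3/4)) = -1

Interpretation: for a small percentage change in X, the percentage change in Y is approximately -1.00 times as large.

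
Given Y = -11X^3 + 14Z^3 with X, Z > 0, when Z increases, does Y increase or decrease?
Y increases

Taking the partial derivative:
∂Y/∂Z = 42Z^2

∂Y/∂Z = 42Z^2 > 0 (assuming positive values)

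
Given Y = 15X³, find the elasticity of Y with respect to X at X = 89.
Elasticity = 3

Elasticity = (dY/dX) · (X/Y)

dY/dX = 45·X²
At X = 89: dY/dX = 356445, Y = 10574535

Elasticity = 356445 · (89 / 10574535) = 3

Interpretation: for a small percentage change in X, the percentage change in Y is approximately 3.00 times as large.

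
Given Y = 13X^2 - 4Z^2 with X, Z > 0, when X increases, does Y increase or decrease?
Y increases

Taking the partial derivative:
∂Y/∂X = 26X

∂Y/∂X = 26X > 0 (assuming positive values)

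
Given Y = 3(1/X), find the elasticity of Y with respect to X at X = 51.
Elasticity = -1

Elasticity = (dY/dX) · (X/Y)

dY/dX = -3/X²
At X = 51: dY/dX = -1/867, Y = 1/17

Elasticity = (-1/867) · (51 / (1/17)) = -1

Interpretation: for a small percentage change in X, the percentage change in Y is approximately -1.00 times as large.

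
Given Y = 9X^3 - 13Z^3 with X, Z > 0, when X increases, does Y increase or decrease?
Y increases

Taking the partial derivative:
∂Y/∂X = 27X^2

∂Y/∂X = 27X^2 > 0 (assuming positive values)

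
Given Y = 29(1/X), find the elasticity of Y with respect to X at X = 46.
Elasticity = -1

Elasticity = (dY/dX) · (X/Y)

dY/dX = -29/X²
At X = 46: dY/dX = -29/2116, Y = 29/46

Elasticity = (-29/2116) · (46 / (29/46)) = -1

Interpretation: for a small percentage change in X, the percentage change in Y is approximately -1.00 times as large.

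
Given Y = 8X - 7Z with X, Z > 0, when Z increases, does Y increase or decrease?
Y decreases

Taking the partial derivative:
∂Y/∂Z = -7

∂Y/∂Z = -7 < 0 (assuming positive values)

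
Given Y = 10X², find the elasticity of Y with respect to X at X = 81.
Elasticity = 2

Elasticity = (dY/dX) · (X/Y)

dY/dX = 20·X
At X = 81: dY/dX = 1620, Y = 65610

Elasticity = 1620 · (81 / 65610) = 2

Interpretation: for a small percentage change in X, the percentage change in Y is approximately 2.00 times as large.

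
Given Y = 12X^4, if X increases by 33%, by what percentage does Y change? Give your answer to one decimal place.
212.9%

For Y = 12X^4:
If X → X(1 + 0.33)
Then Y → Y · (1 + 0.33)^4
     ≈ Y · 3.1290

Percentage change = ((1 + 0.33)^4 − 1) × 100% ≈ 212.9%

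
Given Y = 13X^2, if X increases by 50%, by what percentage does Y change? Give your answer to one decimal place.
125.0%

For Y = 13X^2:
If X → X(1 + 0.5)
Then Y → Y · (1 + 0.5)^2
     = Y · 2.2500

Percentage change = ((1 + 0.5)^2 − 1) × 100% = 125.0%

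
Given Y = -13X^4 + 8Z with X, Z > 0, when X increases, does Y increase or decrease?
Y decreases

Taking the partial derivative:
∂Y/∂X = -52X^3

∂Y/∂X = -52X^3 < 0 (assuming positive values)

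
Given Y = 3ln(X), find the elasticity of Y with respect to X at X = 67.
Elasticity = 1/ln(67) ≈ 0.2378

Elasticity = (dY/dX) · (X/Y)

dY/dX = 3/X
At X = 67: dY/dX = 3/67, Y = 3·ln(67)

Elasticity = (3/67) · (67 / (3·ln(67))) = 1/ln(67) ≈ 0.2378

Interpretation: for a small percentage change in X, the percentage change in Y is approximately 0.24 times as large.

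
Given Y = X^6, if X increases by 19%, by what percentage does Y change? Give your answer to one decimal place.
184.0%

For Y = X^6:
If X → X(1 + 0.19)
Then Y → Y · (1 + 0.19)^6
     ≈ Y · 2.8398

Percentage change = ((1 + 0.19)^6 − 1) × 100% ≈ 184.0%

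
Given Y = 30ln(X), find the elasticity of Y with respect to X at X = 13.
Elasticity = 1/ln(13) ≈ 0.3899

Elasticity = (dY/dX) · (X/Y)

dY/dX = 30/X
At X = 13: dY/dX = 30/13, Y = 30·ln(13)

Elasticity = (30/13) · (13 / (30·ln(13))) = 1/ln(13) ≈ 0.3899

Interpretation: for a small percentage change in X, the percentage change in Y is approximately 0.39 times as large.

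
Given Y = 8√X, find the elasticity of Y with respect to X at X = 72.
Elasticity = 1/2

Elasticity = (dY/dX) · (X/Y)

dY/dX = 4/√X
At X = 72: dY/dX = √2/3, Y = 48·√2

Elasticity = (√2/3) · (72 / (48·√2)) = 1/2

Interpretation: for a small percentage change in X, the percentage change in Y is approximately 0.50 times as large.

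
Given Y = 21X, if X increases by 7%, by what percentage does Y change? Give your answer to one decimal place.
7.0%

For Y = 21X:
If X → X(1 + 0.07)
Then Y → Y · (1 + 0.07)^1
     = Y · 1.0700

Percentage change = ((1 + 0.07)^1 − 1) × 100% = 7.0%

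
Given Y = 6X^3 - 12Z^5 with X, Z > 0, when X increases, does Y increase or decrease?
Y increases

Taking the partial derivative:
∂Y/∂X = 18X^2

∂Y/∂X = 18X^2 > 0 (assuming positive values)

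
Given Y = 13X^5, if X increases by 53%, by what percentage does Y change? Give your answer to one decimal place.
738.4%

For Y = 13X^5:
If X → X(1 + 0.53)
Then Y → Y · (1 + 0.53)^5
     ≈ Y · 8.3841

Percentage change = ((1 + 0.53)^5 − 1) × 100% ≈ 738.4%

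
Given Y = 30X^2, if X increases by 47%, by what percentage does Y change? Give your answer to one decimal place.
116.1%

For Y = 30X^2:
If X → X(1 + 0.47)
Then Y → Y · (1 + 0.47)^2
     = Y · 2.1609

Percentage change = ((1 + 0.47)^2 − 1) × 100% ≈ 116.1%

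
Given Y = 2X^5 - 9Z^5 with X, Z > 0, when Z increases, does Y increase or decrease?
Y decreases

Taking the partial derivative:
∂Y/∂Z = -45Z^4

∂Y/∂Z = -45Z^4 < 0 (assuming positive values)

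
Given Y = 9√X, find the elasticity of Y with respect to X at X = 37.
Elasticity = 1/2

Elasticity = (dY/dX) · (X/Y)

dY/dX = 9/(2·√X)
At X = 37: dY/dX = 9·√37/74, Y = 9·√37

Elasticity = (9·√37/74) · (37 / (9·√37)) = 1/2

Interpretation: for a small percentage change in X, the percentage change in Y is approximately 0.50 times as large.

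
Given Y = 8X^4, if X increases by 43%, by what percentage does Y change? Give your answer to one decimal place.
318.2%

For Y = 8X^4:
If X → X(1 + 0.43)
Then Y → Y · (1 + 0.43)^4
     ≈ Y · 4.1816

Percentage change = ((1 + 0.43)^4 − 1) × 100% ≈ 318.2%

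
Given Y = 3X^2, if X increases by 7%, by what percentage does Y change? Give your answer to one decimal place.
14.5%

For Y = 3X^2:
If X → X(1 + 0.07)
Then Y → Y · (1 + 0.07)^2
     = Y · 1.1449

Percentage change = ((1 + 0.07)^2 − 1) × 100% ≈ 14.5%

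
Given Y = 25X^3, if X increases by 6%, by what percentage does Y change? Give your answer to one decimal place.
19.1%

For Y = 25X^3:
If X → X(1 + 0.06)
Then Y → Y · (1 + 0.06)^3
     ≈ Y · 1.1910

Percentage change = ((1 + 0.06)^3 − 1) × 100% ≈ 19.1%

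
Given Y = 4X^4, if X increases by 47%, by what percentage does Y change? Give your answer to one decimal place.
366.9%

For Y = 4X^4:
If X → X(1 + 0.47)
Then Y → Y · (1 + 0.47)^4
     ≈ Y · 4.6695

Percentage change = ((1 + 0.47)^4 − 1) × 100% ≈ 366.9%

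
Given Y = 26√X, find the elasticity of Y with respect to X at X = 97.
Elasticity = 1/2

Elasticity = (dY/dX) · (X/Y)

dY/dX = 13/√X
At X = 97: dY/dX = 13·√97/97, Y = 26·√97

Elasticity = (13·√97/97) · (97 / (26·√97)) = 1/2

Interpretation: for a small percentage change in X, the percentage change in Y is approximately 0.50 times as large.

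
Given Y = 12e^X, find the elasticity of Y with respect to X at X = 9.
Elasticity = 9

Elasticity = (dY/dX) · (X/Y)

dY/dX = 12·e^X
At X = 9: dY/dX = 12·e^9, Y = 12·e^9

Elasticity = (12·e^9) · (9 / (12·e^9)) = 9

Interpretation: for a small percentage change in X, the percentage change in Y is approximately 9.00 times as large.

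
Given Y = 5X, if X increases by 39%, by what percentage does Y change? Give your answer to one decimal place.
39.0%

For Y = 5X:
If X → X(1 + 0.39)
Then Y → Y · (1 + 0.39)^1
     = Y · 1.3900

Percentage change = ((1 + 0.39)^1 − 1) × 100% = 39.0%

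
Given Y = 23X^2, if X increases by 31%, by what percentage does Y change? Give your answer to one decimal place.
71.6%

For Y = 23X^2:
If X → X(1 + 0.31)
Then Y → Y · (1 + 0.31)^2
     = Y · 1.7161

Percentage change = ((1 + 0.31)^2 − 1) × 100% ≈ 71.6%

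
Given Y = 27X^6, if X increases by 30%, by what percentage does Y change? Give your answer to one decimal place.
382.7%

For Y = 27X^6:
If X → X(1 + 0.3)
Then Y → Y · (1 + 0.3)^6
     ≈ Y · 4.8268

Percentage change = ((1 + 0.3)^6 − 1) × 100% ≈ 382.7%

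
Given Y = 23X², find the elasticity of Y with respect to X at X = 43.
Elasticity = 2

Elasticity = (dY/dX) · (X/Y)

dY/dX = 46·X
At X = 43: dY/dX = 1978, Y = 42527

Elasticity = 1978 · (43 / 42527) = 2

Interpretation: for a small percentage change in X, the percentage change in Y is approximately 2.00 times as large.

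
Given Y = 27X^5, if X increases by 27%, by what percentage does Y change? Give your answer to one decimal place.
230.4%

For Y = 27X^5:
If X → X(1 + 0.27)
Then Y → Y · (1 + 0.27)^5
     ≈ Y · 3.3038

Percentage change = ((1 + 0.27)^5 − 1) × 100% ≈ 230.4%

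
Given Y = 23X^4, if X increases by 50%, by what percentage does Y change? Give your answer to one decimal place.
406.3%

For Y = 23X^4:
If X → X(1 + 0.5)
Then Y → Y · (1 + 0.5)^4
     = Y · 5.0625

Percentage change = ((1 + 0.5)^4 − 1) × 100% ≈ 406.3%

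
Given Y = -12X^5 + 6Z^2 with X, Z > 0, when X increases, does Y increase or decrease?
Y decreases

Taking the partial derivative:
∂Y/∂X = -60X^4

∂Y/∂X = -60X^4 < 0 (assuming positive values)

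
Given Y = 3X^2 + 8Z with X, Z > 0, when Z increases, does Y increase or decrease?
Y increases

Taking the partial derivative:
∂Y/∂Z = 8

∂Y/∂Z = 8 > 0 (assuming positive values)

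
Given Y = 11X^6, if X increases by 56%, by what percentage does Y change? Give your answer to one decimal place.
1341.3%

For Y = 11X^6:
If X → X(1 + 0.56)
Then Y → Y · (1 + 0.56)^6
     ≈ Y · 14.4128

Percentage change = ((1 + 0.56)^6 − 1) × 100% ≈ 1341.3%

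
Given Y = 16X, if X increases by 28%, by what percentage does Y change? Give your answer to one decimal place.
28.0%

For Y = 16X:
If X → X(1 + 0.28)
Then Y → Y · (1 + 0.28)^1
     = Y · 1.2800

Percentage change = ((1 + 0.28)^1 − 1) × 100% = 28.0%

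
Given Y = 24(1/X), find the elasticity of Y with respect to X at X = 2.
Elasticity = -1

Elasticity = (dY/dX) · (X/Y)

dY/dX = -24/X²
At X = 2: dY/dX = -6, Y = 12

Elasticity = (-6) · (2 / 12) = -1

Interpretation: for a small percentage change in X, the percentage change in Y is approximately -1.00 times as large.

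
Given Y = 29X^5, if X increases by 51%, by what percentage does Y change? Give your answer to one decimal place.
685.0%

For Y = 29X^5:
If X → X(1 + 0.51)
Then Y → Y · (1 + 0.51)^5
     ≈ Y · 7.8503

Percentage change = ((1 + 0.51)^5 − 1) × 100% ≈ 685.0%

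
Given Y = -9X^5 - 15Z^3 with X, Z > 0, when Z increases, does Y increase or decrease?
Y decreases

Taking the partial derivative:
∂Y/∂Z = -45Z^2

∂Y/∂Z = -45Z^2 < 0 (assuming positive values)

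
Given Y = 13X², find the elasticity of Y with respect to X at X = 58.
Elasticity = 2

Elasticity = (dY/dX) · (X/Y)

dY/dX = 26·X
At X = 58: dY/dX = 1508, Y = 43732

Elasticity = 1508 · (58 / 43732) = 2

Interpretation: for a small percentage change in X, the percentage change in Y is approximately 2.00 times as large.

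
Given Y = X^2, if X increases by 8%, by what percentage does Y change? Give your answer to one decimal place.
16.6%

For Y = X^2:
If X → X(1 + 0.08)
Then Y → Y · (1 + 0.08)^2
     = Y · 1.1664

Percentage change = ((1 + 0.08)^2 − 1) × 100% ≈ 16.6%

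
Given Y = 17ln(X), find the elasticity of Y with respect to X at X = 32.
Elasticity = 1/ln(32) ≈ 0.2885

Elasticity = (dY/dX) · (X/Y)

dY/dX = 17/X
At X = 32: dY/dX = 17/32, Y = 17·ln(32)

Elasticity = (17/32) · (32 / (17·ln(32))) = 1/ln(32) ≈ 0.2885

Interpretation: for a small percentage change in X, the percentage change in Y is approximately 0.29 times as large.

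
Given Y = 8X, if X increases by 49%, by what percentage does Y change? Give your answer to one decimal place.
49.0%

For Y = 8X:
If X → X(1 + 0.49)
Then Y → Y · (1 + 0.49)^1
     = Y · 1.4900

Percentage change = ((1 + 0.49)^1 − 1) × 100% = 49.0%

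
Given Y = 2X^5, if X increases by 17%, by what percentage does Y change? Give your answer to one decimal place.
119.2%

For Y = 2X^5:
If X → X(1 + 0.17)
Then Y → Y · (1 + 0.17)^5
     ≈ Y · 2.1924

Percentage change = ((1 + 0.17)^5 − 1) × 100% ≈ 119.2%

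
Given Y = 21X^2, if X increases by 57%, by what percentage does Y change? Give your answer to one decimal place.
146.5%

For Y = 21X^2:
If X → X(1 + 0.57)
Then Y → Y · (1 + 0.57)^2
     = Y · 2.4649

Percentage change = ((1 + 0.57)^2 − 1) × 100% ≈ 146.5%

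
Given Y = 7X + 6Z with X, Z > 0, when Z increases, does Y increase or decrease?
Y increases

Taking the partial derivative:
∂Y/∂Z = 6

∂Y/∂Z = 6 > 0 (assuming positive values)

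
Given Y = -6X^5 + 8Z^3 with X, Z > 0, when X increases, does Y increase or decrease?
Y decreases

Taking the partial derivative:
∂Y/∂X = -30X^4

∂Y/∂X = -30X^4 < 0 (assuming positive values)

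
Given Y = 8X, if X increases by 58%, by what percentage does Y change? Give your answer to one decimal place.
58.0%

For Y = 8X:
If X → X(1 + 0.58)
Then Y → Y · (1 + 0.58)^1
     = Y · 1.5800

Percentage change = ((1 + 0.58)^1 − 1) × 100% = 58.0%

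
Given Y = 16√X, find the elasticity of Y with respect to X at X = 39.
Elasticity = 1/2

Elasticity = (dY/dX) · (X/Y)

dY/dX = 8/√X
At X = 39: dY/dX = 8·√39/39, Y = 16·√39

Elasticity = (8·√39/39) · (39 / (16·√39)) = 1/2

Interpretation: for a small percentage change in X, the percentage change in Y is approximately 0.50 times as large.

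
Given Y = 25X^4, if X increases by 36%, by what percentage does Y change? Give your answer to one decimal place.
242.1%

For Y = 25X^4:
If X → X(1 + 0.36)
Then Y → Y · (1 + 0.36)^4
     ≈ Y · 3.4210

Percentage change = ((1 + 0.36)^4 − 1) × 100% ≈ 242.1%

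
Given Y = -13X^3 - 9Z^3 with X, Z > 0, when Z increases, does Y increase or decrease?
Y decreases

Taking the partial derivative:
∂Y/∂Z = -27Z^2

∂Y/∂Z = -27Z^2 < 0 (assuming positive values)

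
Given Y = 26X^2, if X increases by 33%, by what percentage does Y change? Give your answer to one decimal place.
76.9%

For Y = 26X^2:
If X → X(1 + 0.33)
Then Y → Y · (1 + 0.33)^2
     = Y · 1.7689

Percentage change = ((1 + 0.33)^2 − 1) × 100% ≈ 76.9%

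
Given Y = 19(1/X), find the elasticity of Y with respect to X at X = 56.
Elasticity = -1

Elasticity = (dY/dX) · (X/Y)

dY/dX = -19/X²
At X = 56: dY/dX = -19/3136, Y = 19/56

Elasticity = (-19/3136) · (56 / (19/56)) = -1

Interpretation: for a small percentage change in X, the percentage change in Y is approximately -1.00 times as large.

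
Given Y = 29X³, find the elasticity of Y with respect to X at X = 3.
Elasticity = 3

Elasticity = (dY/dX) · (X/Y)

dY/dX = 87·X²
At X = 3: dY/dX = 783, Y = 783

Elasticity = 783 · (3 / 783) = 3

Interpretation: for a small percentage change in X, the percentage change in Y is approximately 3.00 times as large.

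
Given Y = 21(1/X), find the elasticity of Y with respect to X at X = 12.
Elasticity = -1

Elasticity = (dY/dX) · (X/Y)

dY/dX = -21/X²
At X = 12: dY/dX = -7/48, Y = 7/4

Elasticity = (-7/48) · (12 / (7/4)) = -1

Interpretation: for a small percentage change in X, the percentage change in Y is approximately -1.00 times as large.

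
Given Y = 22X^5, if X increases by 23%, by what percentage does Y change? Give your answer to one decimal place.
181.5%

For Y = 22X^5:
If X → X(1 + 0.23)
Then Y → Y · (1 + 0.23)^5
     ≈ Y · 2.8153

Percentage change = ((1 + 0.23)^5 − 1) × 100% ≈ 181.5%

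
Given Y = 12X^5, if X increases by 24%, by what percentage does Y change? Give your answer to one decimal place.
193.2%

For Y = 12X^5:
If X → X(1 + 0.24)
Then Y → Y · (1 + 0.24)^5
     ≈ Y · 2.9316

Percentage change = ((1 + 0.24)^5 − 1) × 100% ≈ 193.2%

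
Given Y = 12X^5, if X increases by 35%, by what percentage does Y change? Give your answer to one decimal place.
348.4%

For Y = 12X^5:
If X → X(1 + 0.35)
Then Y → Y · (1 + 0.35)^5
     ≈ Y · 4.4840

Percentage change = ((1 + 0.35)^5 − 1) × 100% ≈ 348.4%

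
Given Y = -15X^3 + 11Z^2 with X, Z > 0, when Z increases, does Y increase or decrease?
Y increases

Taking the partial derivative:
∂Y/∂Z = 22Z

∂Y/∂Z = 22Z > 0 (assuming positive values)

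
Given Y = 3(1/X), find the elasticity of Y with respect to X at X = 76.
Elasticity = -1

Elasticity = (dY/dX) · (X/Y)

dY/dX = -3/X²
At X = 76: dY/dX = -3/5776, Y = 3/76

Elasticity = (-3/5776) · (76 / (3/76)) = -1

Interpretation: for a small percentage change in X, the percentage change in Y is approximately -1.00 times as large.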